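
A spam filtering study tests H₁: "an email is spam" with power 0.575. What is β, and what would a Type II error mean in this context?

β = 1 - power = 1 - 0.575 = 0.425. A Type II error is failing to reject H₀ when H₀ is false (false negative) — here, failing to conclude that an email is spam when in fact it is true. Consequence: a spam email lands in the inbox.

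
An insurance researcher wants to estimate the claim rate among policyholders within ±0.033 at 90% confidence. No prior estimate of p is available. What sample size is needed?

Conservative approach: use p = 0.5 (maximizes p(1-p) = 0.25). n = z²(0.25)/E² = 1.645²×0.25/0.033² = 621.2 → n = 622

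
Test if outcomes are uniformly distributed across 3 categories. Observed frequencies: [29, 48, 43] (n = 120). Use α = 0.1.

Expected = 40 each. χ² = Σ(O-E)²/E = 4.85. df = 2, critical value = 4.605. Reject H₀.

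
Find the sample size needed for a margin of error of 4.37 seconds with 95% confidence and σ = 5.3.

n = (z*σ/E)² = (1.96×5.3/4.37)² = 5.7 → n = 6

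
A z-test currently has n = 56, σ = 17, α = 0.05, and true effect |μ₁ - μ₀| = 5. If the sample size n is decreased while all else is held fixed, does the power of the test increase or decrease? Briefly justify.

Power decreases: a smaller n inflates the standard error σ/√n, pulling the sampling distribution under H₁ back toward the critical value.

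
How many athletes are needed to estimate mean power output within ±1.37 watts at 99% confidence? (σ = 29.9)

n = (z*σ/E)² = (2.576×29.9/1.37)² = 3160.8 → n = 3161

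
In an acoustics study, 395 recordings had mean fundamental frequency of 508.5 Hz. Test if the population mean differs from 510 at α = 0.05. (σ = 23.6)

z = (x̄ - μ₀)/(σ/√n) = (508.5 - 510)/(23.6/√395) = -1.263. Critical value: ±1.96. Since |-1.263| ≤ 1.96, Fail to reject H₀.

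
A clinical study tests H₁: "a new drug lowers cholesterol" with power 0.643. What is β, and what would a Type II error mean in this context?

β = 1 - power = 1 - 0.643 = 0.357. A Type II error is failing to reject H₀ when H₀ is false (false negative) — here, failing to conclude that a new drug lowers cholesterol when in fact it is true. Consequence: shelving an effective drug — patients miss out on a treatment that would have helped.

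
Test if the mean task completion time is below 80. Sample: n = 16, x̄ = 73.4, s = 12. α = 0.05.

t = (73.4 - 80)/(12/√16) = -2.2, df = 15. Critical t = -1.753. Reject H₀.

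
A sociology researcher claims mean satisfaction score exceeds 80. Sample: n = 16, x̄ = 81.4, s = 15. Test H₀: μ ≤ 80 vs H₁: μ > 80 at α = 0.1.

t = (81.4 - 80)/(15/√16) = 0.373, df = 15. Critical t = 1.341. Fail to reject H₀.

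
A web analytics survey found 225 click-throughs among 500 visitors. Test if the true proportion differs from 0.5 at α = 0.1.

p̂ = 0.45, p₀ = 0.5. z = (p̂ - p₀)/√(p₀(1-p₀)/n) = -2.236. Critical: ±1.645. Reject H₀.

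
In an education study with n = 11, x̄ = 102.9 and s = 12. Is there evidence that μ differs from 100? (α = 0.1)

t = (x̄ - μ₀)/(s/√n) = (102.9 - 100)/(12/√11) = 0.802. df = 10, critical t = ±1.812. Fail to reject H₀.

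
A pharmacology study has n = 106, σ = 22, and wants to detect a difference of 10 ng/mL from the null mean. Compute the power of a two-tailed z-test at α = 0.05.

SE = σ/√n = 22/√106 = 2.137. Non-centrality λ = d/SE = 10/2.137 = 4.68. Power ≈ Φ(λ - z_{α/2}) = Φ(4.68 - 1.96) = Φ(2.72) = 0.997.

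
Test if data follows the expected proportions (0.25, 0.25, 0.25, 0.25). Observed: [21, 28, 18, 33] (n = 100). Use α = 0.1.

Expected: [25.0, 25.0, 25.0, 25.0]. χ² = 5.52. df = 3, critical = 6.251. Fail to reject H₀.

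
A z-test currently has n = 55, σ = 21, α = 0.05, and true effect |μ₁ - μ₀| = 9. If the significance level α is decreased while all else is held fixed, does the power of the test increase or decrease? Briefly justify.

Power decreases: a smaller α raises the critical value, so less of the H₁ sampling distribution falls in the rejection region.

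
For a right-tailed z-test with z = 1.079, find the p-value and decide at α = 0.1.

p = P(Z > 1.079) = 1 - Φ(1.079) ≈ 0.1403. Since p ≥ 0.1, fail to reject H₀ (not significant) at α = 0.1.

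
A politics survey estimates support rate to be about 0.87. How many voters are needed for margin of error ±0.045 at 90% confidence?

n = z²p(1-p)/E² = 1.645²×0.87×0.13/0.045² = 151.1 → n = 152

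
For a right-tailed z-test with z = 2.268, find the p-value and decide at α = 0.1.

p = P(Z > 2.268) = 1 - Φ(2.268) ≈ 0.0117. Since p < 0.1, reject H₀ (significant) at α = 0.1.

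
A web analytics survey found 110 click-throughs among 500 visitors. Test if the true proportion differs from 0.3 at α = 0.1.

p̂ = 0.22, p₀ = 0.3. z = (p̂ - p₀)/√(p₀(1-p₀)/n) = -3.904. Critical: ±1.645. Reject H₀.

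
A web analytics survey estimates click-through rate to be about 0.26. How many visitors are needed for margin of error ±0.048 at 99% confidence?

n = z²p(1-p)/E² = 2.576²×0.26×0.74/0.048² = 554.1 → n = 555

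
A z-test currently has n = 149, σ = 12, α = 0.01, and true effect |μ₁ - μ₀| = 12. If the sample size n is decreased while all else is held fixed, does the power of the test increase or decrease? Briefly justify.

Power decreases: a smaller n inflates the standard error σ/√n, pulling the sampling distribution under H₁ back toward the critical value.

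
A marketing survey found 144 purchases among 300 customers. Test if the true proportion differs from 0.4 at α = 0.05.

p̂ = 0.48, p₀ = 0.4. z = (p̂ - p₀)/√(p₀(1-p₀)/n) = 2.828. Critical: ±1.96. Reject H₀.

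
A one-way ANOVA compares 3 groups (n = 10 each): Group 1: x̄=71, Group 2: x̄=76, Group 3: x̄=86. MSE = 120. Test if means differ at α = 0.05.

Grand mean = 77.67. SS_between = 1166.67, MS_between = 583.33. F = 4.861, F_crit ≈ 3.354. Reject H₀.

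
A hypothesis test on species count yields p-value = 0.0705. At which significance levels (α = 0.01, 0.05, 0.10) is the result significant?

p = 0.0705. Significant at: α = 0.1.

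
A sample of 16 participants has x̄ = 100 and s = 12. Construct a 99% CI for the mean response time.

CI = x̄ ± t*(s/√n) = 100 ± 2.947(12/√16) = (91.16, 108.84)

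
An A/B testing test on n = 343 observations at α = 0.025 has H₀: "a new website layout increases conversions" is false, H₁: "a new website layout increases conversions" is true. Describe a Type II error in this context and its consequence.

Type II error: failing to reject H₀ when it is false — concluding that a new website layout increases conversions is not supported when in fact it is. Consequence: discarding a layout that would have improved conversions — lost revenue.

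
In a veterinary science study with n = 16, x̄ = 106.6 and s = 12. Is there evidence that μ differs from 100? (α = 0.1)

t = (x̄ - μ₀)/(s/√n) = (106.6 - 100)/(12/√16) = 2.2. df = 15, critical t = ±1.753. Reject H₀.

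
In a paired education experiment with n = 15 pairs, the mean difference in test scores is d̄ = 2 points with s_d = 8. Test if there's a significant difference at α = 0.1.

t = d̄/(s_d/√n) = 2/(8/√15) = 0.968. df = 14, critical t = ±1.761. Fail to reject H₀.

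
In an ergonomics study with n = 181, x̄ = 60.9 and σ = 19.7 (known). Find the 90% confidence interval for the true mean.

CI = x̄ ± z*(σ/√n) = 60.9 ± 1.645(19.7/√181) = 60.9 ± 2.41 = (58.49, 63.31)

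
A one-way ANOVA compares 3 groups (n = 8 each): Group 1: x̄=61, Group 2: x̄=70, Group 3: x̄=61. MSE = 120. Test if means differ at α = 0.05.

Grand mean = 64.0. SS_between = 432.0, MS_between = 216.0. F = 1.8, F_crit ≈ 3.467. Fail to reject H₀.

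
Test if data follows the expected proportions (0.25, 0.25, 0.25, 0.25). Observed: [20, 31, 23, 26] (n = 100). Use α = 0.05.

Expected: [25.0, 25.0, 25.0, 25.0]. χ² = 2.64. df = 3, critical = 7.815. Fail to reject H₀.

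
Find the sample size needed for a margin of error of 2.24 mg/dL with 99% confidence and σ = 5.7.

n = (z*σ/E)² = (2.576×5.7/2.24)² = 43.0 → n = 43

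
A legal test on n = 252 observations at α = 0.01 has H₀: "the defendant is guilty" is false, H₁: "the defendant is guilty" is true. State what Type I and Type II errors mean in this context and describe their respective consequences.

Type I (false positive): concluding that the defendant is guilty when it is not — convicting an innocent person. Type II (false negative): failing to conclude that the defendant is guilty when it is — acquitting a guilty person. Which is costlier depends on domain priorities and is a judgement call rather than a statistical fact.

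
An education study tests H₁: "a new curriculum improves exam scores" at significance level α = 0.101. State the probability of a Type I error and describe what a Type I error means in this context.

P(Type I error) = α = 0.101. A Type I error is rejecting H₀ when H₀ is actually true (false positive) — here, concluding that a new curriculum improves exam scores when in fact this is not the case. Consequence: adopting a curriculum that gives no real benefit — disruption for nothing.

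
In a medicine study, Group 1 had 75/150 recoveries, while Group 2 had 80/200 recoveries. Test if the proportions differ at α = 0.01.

p̂₁ = 0.5, p̂₂ = 0.4, pooled p̂ = 0.443. z = 1.864. Critical: ±2.576. Fail to reject H₀.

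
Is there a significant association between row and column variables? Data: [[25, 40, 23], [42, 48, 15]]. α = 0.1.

χ² = 5.268. df = 2, critical = 4.605. Reject H₀. Variables are dependent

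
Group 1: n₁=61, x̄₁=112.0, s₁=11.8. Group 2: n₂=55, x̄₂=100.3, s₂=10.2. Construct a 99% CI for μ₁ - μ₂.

Difference = 11.7. SE = √(11.8²/61 + 10.2²/55) = 2.043. CI = (6.44, 16.96)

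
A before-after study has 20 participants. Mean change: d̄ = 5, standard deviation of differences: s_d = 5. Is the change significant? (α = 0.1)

t = d̄/(s_d/√n) = 5/(5/√20) = 4.472. df = 19, critical t = ±1.729. Reject H₀.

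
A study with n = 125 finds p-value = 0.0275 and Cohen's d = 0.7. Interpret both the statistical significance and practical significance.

Statistically significant (p = 0.0275 < 0.05). Cohen's d = 0.7 indicates a medium effect size. Both statistical and practical significance should be considered.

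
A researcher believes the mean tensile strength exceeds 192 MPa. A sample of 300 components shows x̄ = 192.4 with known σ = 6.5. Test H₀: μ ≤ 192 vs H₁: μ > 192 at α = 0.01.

z = 1.066. Critical value: 2.33. Fail to reject H₀.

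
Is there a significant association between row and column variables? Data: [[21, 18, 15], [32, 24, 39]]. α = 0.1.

χ² = 2.732. df = 2, critical = 4.605. Fail to reject H₀. No evidence of dependence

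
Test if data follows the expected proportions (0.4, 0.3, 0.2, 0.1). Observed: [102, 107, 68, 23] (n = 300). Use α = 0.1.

Expected: [120.0, 90.0, 60.0, 30.0]. χ² = 8.611. df = 3, critical = 6.251. Reject H₀.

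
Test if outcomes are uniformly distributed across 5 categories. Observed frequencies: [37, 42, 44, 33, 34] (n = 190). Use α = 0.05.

Expected = 38 each. χ² = Σ(O-E)²/E = 2.474. df = 4, critical value = 9.488. Fail to reject H₀.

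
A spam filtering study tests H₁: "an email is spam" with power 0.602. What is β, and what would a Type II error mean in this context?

β = 1 - power = 1 - 0.602 = 0.398. A Type II error is failing to reject H₀ when H₀ is false (false negative) — here, failing to conclude that an email is spam when in fact it is true. Consequence: a spam email lands in the inbox.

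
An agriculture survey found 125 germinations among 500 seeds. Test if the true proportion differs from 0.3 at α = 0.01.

p̂ = 0.25, p₀ = 0.3. z = (p̂ - p₀)/√(p₀(1-p₀)/n) = -2.44. Critical: ±2.576. Fail to reject H₀.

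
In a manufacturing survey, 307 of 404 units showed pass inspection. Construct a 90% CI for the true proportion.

p̂ = 0.76. CI = p̂ ± z*√(p̂(1-p̂)/n) = (0.725, 0.795)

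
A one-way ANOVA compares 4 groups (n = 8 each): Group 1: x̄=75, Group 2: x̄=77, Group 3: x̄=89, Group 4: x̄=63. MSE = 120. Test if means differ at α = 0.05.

Grand mean = 76.0. SS_between = 2720.0, MS_between = 906.67. F = 7.556, F_crit ≈ 2.947. Reject H₀.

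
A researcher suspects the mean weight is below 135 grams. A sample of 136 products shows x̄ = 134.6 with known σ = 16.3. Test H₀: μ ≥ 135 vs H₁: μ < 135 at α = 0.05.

z = -0.286. Critical value: -1.645. Fail to reject H₀.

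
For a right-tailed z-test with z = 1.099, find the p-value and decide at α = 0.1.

p = P(Z > 1.099) = 1 - Φ(1.099) ≈ 0.1359. Since p ≥ 0.1, fail to reject H₀ (not significant) at α = 0.1.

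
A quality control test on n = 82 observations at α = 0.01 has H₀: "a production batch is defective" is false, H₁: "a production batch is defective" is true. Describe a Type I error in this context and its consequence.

Type I error: rejecting H₀ when it is true — concluding that a production batch is defective when in fact it is not. Consequence: scrapping a good batch — wasted material and cost for no reason.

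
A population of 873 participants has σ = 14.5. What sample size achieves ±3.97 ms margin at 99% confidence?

Without FPC: n₀ = (2.576×14.5/3.97)² = 88.521. With FPC: n = n₀N/(n₀+N-1) = 80.5 → n = 81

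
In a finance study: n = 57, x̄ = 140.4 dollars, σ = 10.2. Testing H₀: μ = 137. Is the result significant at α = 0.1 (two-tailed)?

z = (140.4 - 137)/(10.2/√57) = 2.517. Since |z| > 1.645, significant at α = 0.1.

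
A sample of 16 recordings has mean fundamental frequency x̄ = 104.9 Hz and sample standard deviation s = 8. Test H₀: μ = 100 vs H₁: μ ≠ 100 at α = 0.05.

t = (x̄ - μ₀)/(s/√n) = (104.9 - 100)/(8/√16) = 2.45. df = 15, critical t = ±2.131. Reject H₀.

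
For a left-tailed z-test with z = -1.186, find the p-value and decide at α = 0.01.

p = P(Z < -1.186) = Φ(-1.186) ≈ 0.1178. Since p ≥ 0.01, fail to reject H₀ (not significant) at α = 0.01.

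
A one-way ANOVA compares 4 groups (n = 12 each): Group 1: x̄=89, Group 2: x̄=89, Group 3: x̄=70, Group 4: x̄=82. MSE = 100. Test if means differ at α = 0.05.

Grand mean = 82.5. SS_between = 2892.0, MS_between = 964.0. F = 9.64, F_crit ≈ 2.816. Reject H₀.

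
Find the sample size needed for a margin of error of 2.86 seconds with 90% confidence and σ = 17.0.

n = (z*σ/E)² = (1.645×17.0/2.86)² = 95.6 → n = 96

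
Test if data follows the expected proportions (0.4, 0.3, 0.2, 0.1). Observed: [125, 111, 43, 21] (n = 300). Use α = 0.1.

Expected: [120.0, 90.0, 60.0, 30.0]. χ² = 12.625. df = 3, critical = 6.251. Reject H₀.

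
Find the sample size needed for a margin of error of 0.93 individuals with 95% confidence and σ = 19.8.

n = (z*σ/E)² = (1.96×19.8/0.93)² = 1741.3 → n = 1742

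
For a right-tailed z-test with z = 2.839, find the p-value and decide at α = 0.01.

p = P(Z > 2.839) = 1 - Φ(2.839) ≈ 0.0023. Since p < 0.01, reject H₀ (significant) at α = 0.01.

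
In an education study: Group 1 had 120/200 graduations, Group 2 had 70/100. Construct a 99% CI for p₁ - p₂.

p̂₁ = 0.6, p̂₂ = 0.7. Difference = -0.1. CI = (-0.248, 0.048)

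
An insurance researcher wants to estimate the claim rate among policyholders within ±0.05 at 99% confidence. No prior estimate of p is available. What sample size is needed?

Conservative approach: use p = 0.5 (maximizes p(1-p) = 0.25). n = z²(0.25)/E² = 2.576²×0.25/0.05² = 663.6 → n = 664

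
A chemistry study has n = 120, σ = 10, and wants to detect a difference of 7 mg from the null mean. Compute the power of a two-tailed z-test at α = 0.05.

SE = σ/√n = 10/√120 = 0.913. Non-centrality λ = d/SE = 7/0.913 = 7.668. Power ≈ Φ(λ - z_{α/2}) = Φ(7.668 - 1.96) = Φ(5.708) = 1.0.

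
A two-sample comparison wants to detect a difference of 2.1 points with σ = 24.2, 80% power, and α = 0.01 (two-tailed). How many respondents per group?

n per group = 2(z_α/2 + z_β)²σ²/d² = 2×(2.576 + 0.84)²×24.2²/2.1² = 3099.3 → n = 3100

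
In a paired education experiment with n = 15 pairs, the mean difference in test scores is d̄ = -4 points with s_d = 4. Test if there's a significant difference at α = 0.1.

t = d̄/(s_d/√n) = -4/(4/√15) = -3.873. df = 14, critical t = ±1.761. Reject H₀.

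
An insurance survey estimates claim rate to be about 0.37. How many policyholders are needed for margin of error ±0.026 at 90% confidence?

n = z²p(1-p)/E² = 1.645²×0.37×0.63/0.026² = 933.1 → n = 934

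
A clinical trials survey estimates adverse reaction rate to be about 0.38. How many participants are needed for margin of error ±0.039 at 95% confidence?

n = z²p(1-p)/E² = 1.96²×0.38×0.62/0.039² = 595.1 → n = 596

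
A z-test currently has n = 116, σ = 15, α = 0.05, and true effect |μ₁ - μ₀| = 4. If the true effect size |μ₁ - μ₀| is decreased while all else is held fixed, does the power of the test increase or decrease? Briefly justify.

Power decreases: a smaller true effect decreases the non-centrality λ = |μ₁ - μ₀|/(σ/√n).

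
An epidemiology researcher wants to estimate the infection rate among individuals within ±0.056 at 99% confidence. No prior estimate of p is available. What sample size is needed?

Conservative approach: use p = 0.5 (maximizes p(1-p) = 0.25). n = z²(0.25)/E² = 2.576²×0.25/0.056² = 529.0 → n = 529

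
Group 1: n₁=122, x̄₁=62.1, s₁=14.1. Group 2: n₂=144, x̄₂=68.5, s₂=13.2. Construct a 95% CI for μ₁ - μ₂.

Difference = -6.4. SE = √(14.1²/122 + 13.2²/144) = 1.685. CI = (-9.7, -3.1)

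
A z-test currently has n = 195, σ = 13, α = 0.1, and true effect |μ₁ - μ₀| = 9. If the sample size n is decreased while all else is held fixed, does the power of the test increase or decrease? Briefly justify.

Power decreases: a smaller n inflates the standard error σ/√n, pulling the sampling distribution under H₁ back toward the critical value.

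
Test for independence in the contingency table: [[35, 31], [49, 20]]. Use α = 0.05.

χ² = 4.642. df = 1, critical = 3.841. Reject H₀. Variables are dependent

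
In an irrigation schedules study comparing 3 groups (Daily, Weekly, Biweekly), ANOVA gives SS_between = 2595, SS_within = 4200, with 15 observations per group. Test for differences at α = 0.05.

df_between = 2, df_within = 42. F = MS_between/MS_within = 1297.5/100.0 = 12.975. F_crit ≈ 3.22. Reject H₀. At least one mean differs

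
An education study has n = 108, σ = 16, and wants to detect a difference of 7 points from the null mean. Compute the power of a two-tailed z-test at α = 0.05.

SE = σ/√n = 16/√108 = 1.54. Non-centrality λ = d/SE = 7/1.54 = 4.547. Power ≈ Φ(λ - z_{α/2}) = Φ(4.547 - 1.96) = Φ(2.587) = 0.995.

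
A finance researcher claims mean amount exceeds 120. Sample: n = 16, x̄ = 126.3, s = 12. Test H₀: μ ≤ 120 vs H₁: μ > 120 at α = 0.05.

t = (126.3 - 120)/(12/√16) = 2.1, df = 15. Critical t = 1.753. Reject H₀.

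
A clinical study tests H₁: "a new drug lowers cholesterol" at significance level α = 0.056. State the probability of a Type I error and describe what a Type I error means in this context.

P(Type I error) = α = 0.056. A Type I error is rejecting H₀ when H₀ is actually true (false positive) — here, concluding that a new drug lowers cholesterol when in fact this is not the case. Consequence: approving an ineffective drug — patients take a useless medication and may skip effective alternatives.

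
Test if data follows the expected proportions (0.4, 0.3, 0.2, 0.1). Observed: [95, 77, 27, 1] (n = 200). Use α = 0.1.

Expected: [80.0, 60.0, 40.0, 20.0]. χ² = 29.904. df = 3, critical = 6.251. Reject H₀.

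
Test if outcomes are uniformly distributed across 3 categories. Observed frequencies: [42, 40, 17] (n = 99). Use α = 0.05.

Expected = 33 each. χ² = Σ(O-E)²/E = 11.697. df = 2, critical value = 5.991. Reject H₀.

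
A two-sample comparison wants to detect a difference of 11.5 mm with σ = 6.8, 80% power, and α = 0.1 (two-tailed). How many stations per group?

n per group = 2(z_α/2 + z_β)²σ²/d² = 2×(1.645 + 0.84)²×6.8²/11.5² = 4.3 → n = 5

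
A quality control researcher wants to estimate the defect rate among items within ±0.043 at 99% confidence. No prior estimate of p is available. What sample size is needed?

Conservative approach: use p = 0.5 (maximizes p(1-p) = 0.25). n = z²(0.25)/E² = 2.576²×0.25/0.043² = 897.2 → n = 898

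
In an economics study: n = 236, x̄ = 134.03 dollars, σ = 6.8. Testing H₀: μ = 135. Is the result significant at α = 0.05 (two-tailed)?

z = (134.03 - 135)/(6.8/√236) = -2.191. Since |z| > 1.96, significant at α = 0.05.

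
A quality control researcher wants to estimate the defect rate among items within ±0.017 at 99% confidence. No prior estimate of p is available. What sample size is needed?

Conservative approach: use p = 0.5 (maximizes p(1-p) = 0.25). n = z²(0.25)/E² = 2.576²×0.25/0.017² = 5740.3 → n = 5741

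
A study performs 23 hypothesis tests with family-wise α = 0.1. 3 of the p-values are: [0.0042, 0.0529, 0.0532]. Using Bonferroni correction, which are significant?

Bonferroni α = 0.1/23 = 0.00435. Significant p-values: [0.0042]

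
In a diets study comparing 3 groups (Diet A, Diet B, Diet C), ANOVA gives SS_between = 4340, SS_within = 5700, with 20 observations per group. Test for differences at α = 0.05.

df_between = 2, df_within = 57. F = MS_between/MS_within = 2170.0/100.0 = 21.7. F_crit ≈ 3.159. Reject H₀. At least one mean differs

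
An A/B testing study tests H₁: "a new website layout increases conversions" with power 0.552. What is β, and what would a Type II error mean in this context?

β = 1 - power = 1 - 0.552 = 0.448. A Type II error is failing to reject H₀ when H₀ is false (false negative) — here, failing to conclude that a new website layout increases conversions when in fact it is true. Consequence: discarding a layout that would have improved conversions — lost revenue.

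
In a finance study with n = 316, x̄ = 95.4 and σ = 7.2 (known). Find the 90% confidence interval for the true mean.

CI = x̄ ± z*(σ/√n) = 95.4 ± 1.645(7.2/√316) = 95.4 ± 0.67 = (94.73, 96.07)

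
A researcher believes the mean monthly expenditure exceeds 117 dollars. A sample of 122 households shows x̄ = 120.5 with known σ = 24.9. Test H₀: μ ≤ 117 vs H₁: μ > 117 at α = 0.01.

z = 1.553. Critical value: 2.33. Fail to reject H₀.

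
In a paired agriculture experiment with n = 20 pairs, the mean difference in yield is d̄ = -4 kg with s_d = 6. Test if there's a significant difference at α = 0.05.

t = d̄/(s_d/√n) = -4/(6/√20) = -2.981. df = 19, critical t = ±2.093. Reject H₀.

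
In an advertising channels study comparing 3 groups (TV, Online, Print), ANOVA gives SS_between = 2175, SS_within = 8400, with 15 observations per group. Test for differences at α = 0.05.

df_between = 2, df_within = 42. F = MS_between/MS_within = 1087.5/200.0 = 5.438. F_crit ≈ 3.22. Reject H₀. At least one mean differs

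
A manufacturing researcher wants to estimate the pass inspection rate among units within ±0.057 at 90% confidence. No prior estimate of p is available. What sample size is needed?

Conservative approach: use p = 0.5 (maximizes p(1-p) = 0.25). n = z²(0.25)/E² = 1.645²×0.25/0.057² = 208.2 → n = 209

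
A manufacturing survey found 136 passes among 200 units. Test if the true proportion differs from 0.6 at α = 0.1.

p̂ = 0.68, p₀ = 0.6. z = (p̂ - p₀)/√(p₀(1-p₀)/n) = 2.309. Critical: ±1.645. Reject H₀.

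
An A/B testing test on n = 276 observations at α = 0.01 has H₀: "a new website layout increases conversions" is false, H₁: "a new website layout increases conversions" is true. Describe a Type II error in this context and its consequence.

Type II error: failing to reject H₀ when it is false — concluding that a new website layout increases conversions is not supported when in fact it is. Consequence: discarding a layout that would have improved conversions — lost revenue.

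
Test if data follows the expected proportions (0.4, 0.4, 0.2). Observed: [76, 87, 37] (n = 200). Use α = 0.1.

Expected: [80.0, 80.0, 40.0]. χ² = 1.038. df = 2, critical = 4.605. Fail to reject H₀.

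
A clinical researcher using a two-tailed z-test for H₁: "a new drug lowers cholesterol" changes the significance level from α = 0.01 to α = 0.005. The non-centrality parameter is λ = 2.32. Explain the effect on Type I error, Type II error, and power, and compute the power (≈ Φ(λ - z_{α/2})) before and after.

Decreasing α from 0.01 to 0.005:
• Type I error rate decreases (α is the Type I rate by definition).
• Critical value moves from z_{α/2} = 2.576 to 2.807, so power = Φ(λ - z_{α/2}) goes from Φ(2.32 - 2.576) = 0.399 to Φ(2.32 - 2.807) = 0.313.
• Type II error rate β = 1 - power therefore increases (0.601 → 0.687).
Appropriate when false positives are costly — here, approving an ineffective drug — patients take a useless medication and may skip effective alternatives.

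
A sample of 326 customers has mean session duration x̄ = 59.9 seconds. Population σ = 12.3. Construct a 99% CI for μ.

CI = x̄ ± z*(σ/√n) = 59.9 ± 2.576(12.3/√326) = 59.9 ± 1.75 = (58.15, 61.65)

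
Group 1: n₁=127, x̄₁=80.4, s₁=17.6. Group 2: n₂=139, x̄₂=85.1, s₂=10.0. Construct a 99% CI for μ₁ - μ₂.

Difference = -4.7. SE = √(17.6²/127 + 10.0²/139) = 1.777. CI = (-9.28, -0.12)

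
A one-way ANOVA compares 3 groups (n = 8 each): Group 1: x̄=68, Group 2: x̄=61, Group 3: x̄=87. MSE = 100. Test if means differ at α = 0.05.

Grand mean = 72.0. SS_between = 2896.0, MS_between = 1448.0. F = 14.48, F_crit ≈ 3.467. Reject H₀.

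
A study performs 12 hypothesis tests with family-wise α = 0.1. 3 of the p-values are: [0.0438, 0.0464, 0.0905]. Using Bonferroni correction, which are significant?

Bonferroni α = 0.1/12 = 0.00833. None of the given p-values are significant.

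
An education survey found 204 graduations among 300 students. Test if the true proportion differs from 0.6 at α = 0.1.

p̂ = 0.68, p₀ = 0.6. z = (p̂ - p₀)/√(p₀(1-p₀)/n) = 2.828. Critical: ±1.645. Reject H₀.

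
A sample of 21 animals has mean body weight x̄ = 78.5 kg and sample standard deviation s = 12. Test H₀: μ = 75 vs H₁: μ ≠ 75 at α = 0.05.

t = (x̄ - μ₀)/(s/√n) = (78.5 - 75)/(12/√21) = 1.337. df = 20, critical t = ±2.086. Fail to reject H₀.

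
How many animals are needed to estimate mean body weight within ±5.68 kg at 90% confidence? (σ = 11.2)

n = (z*σ/E)² = (1.645×11.2/5.68)² = 10.5 → n = 11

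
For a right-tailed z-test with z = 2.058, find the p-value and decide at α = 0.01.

p = P(Z > 2.058) = 1 - Φ(2.058) ≈ 0.0198. Since p ≥ 0.01, fail to reject H₀ (not significant) at α = 0.01.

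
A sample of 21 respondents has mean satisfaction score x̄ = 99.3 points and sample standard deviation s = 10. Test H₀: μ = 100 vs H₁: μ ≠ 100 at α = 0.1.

t = (x̄ - μ₀)/(s/√n) = (99.3 - 100)/(10/√21) = -0.321. df = 20, critical t = ±1.725. Fail to reject H₀.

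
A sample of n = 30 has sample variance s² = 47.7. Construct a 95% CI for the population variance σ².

df = 29. χ²_{0.025} = 45.722, χ²_{0.975} = 16.047. CI for σ² = ((n-1)s²/χ²_{α/2}, (n-1)s²/χ²_{1-α/2}) = (29·47.7/45.722, 29·47.7/16.047) = (30.25, 86.2)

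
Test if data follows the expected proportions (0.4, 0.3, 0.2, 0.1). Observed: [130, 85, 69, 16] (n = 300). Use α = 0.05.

Expected: [120.0, 90.0, 60.0, 30.0]. χ² = 8.994. df = 3, critical = 7.815. Reject H₀.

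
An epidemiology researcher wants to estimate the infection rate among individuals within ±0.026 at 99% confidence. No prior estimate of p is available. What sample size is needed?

Conservative approach: use p = 0.5 (maximizes p(1-p) = 0.25). n = z²(0.25)/E² = 2.576²×0.25/0.026² = 2454.1 → n = 2455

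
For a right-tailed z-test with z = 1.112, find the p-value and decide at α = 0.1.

p = P(Z > 1.112) = 1 - Φ(1.112) ≈ 0.1331. Since p ≥ 0.1, fail to reject H₀ (not significant) at α = 0.1.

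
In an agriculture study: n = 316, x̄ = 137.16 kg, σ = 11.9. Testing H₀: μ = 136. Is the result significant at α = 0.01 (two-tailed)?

z = (137.16 - 136)/(11.9/√316) = 1.733. Since |z| ≤ 2.576, not significant at α = 0.01.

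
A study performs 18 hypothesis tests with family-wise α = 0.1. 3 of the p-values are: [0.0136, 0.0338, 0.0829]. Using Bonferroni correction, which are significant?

Bonferroni α = 0.1/18 = 0.00556. None of the given p-values are significant.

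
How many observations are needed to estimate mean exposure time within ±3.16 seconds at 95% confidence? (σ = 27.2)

n = (z*σ/E)² = (1.96×27.2/3.16)² = 284.6 → n = 285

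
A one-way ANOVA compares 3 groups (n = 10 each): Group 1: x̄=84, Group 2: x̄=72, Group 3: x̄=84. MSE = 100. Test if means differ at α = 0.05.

Grand mean = 80.0. SS_between = 960.0, MS_between = 480.0. F = 4.8, F_crit ≈ 3.354. Reject H₀.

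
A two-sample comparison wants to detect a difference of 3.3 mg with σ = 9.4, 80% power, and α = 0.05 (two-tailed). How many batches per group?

n per group = 2(z_α/2 + z_β)²σ²/d² = 2×(1.96 + 0.84)²×9.4²/3.3² = 127.2 → n = 128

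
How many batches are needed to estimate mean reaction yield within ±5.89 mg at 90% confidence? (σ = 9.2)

n = (z*σ/E)² = (1.645×9.2/5.89)² = 6.6 → n = 7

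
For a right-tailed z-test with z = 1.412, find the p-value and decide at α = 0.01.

p = P(Z > 1.412) = 1 - Φ(1.412) ≈ 0.079. Since p ≥ 0.01, fail to reject H₀ (not significant) at α = 0.01.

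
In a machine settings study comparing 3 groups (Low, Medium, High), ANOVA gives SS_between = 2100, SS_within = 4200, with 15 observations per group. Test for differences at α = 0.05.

df_between = 2, df_within = 42. F = MS_between/MS_within = 1050.0/100.0 = 10.5. F_crit ≈ 3.22. Reject H₀. At least one mean differs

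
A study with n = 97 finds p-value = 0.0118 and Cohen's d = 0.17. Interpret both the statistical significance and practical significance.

Statistically significant (p = 0.0118 < 0.05). Cohen's d = 0.17 indicates a very small effect size. Both statistical and practical significance should be considered.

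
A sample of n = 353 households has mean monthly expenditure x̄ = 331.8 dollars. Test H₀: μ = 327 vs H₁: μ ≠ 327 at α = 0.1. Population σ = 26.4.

z = (x̄ - μ₀)/(σ/√n) = (331.8 - 327)/(26.4/√353) = 3.416. Critical value: ±1.645. Since |3.416| > 1.645, Reject H₀.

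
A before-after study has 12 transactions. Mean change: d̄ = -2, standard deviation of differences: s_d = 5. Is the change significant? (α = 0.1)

t = d̄/(s_d/√n) = -2/(5/√12) = -1.386. df = 11, critical t = ±1.796. Fail to reject H₀.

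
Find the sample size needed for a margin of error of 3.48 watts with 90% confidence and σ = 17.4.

n = (z*σ/E)² = (1.645×17.4/3.48)² = 67.7 → n = 68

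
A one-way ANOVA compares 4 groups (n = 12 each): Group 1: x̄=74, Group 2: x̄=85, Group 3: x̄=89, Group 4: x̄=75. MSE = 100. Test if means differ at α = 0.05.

Grand mean = 80.75. SS_between = 1977.0, MS_between = 659.0. F = 6.59, F_crit ≈ 2.816. Reject H₀.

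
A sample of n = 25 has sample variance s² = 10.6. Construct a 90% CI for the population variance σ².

df = 24. χ²_{0.05} = 36.415, χ²_{0.95} = 13.848. CI for σ² = ((n-1)s²/χ²_{α/2}, (n-1)s²/χ²_{1-α/2}) = (24·10.6/36.415, 24·10.6/13.848) = (6.99, 18.37)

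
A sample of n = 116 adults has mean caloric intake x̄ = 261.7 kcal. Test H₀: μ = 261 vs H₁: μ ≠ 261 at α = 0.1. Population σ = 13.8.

z = (x̄ - μ₀)/(σ/√n) = (261.7 - 261)/(13.8/√116) = 0.546. Critical value: ±1.645. Since |0.546| ≤ 1.645, Fail to reject H₀.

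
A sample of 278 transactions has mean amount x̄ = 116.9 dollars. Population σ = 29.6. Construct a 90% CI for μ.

CI = x̄ ± z*(σ/√n) = 116.9 ± 1.645(29.6/√278) = 116.9 ± 2.92 = (113.98, 119.82)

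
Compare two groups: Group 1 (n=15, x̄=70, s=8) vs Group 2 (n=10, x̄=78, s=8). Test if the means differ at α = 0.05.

Pooled sp = 8.0. t = -2.449, df = 23. Critical t = ±2.069. Reject H₀.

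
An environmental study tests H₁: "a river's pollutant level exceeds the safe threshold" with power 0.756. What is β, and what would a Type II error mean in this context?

β = 1 - power = 1 - 0.756 = 0.244. A Type II error is failing to reject H₀ when H₀ is false (false negative) — here, failing to conclude that a river's pollutant level exceeds the safe threshold when in fact it is true. Consequence: allowing unsafe pollution to continue.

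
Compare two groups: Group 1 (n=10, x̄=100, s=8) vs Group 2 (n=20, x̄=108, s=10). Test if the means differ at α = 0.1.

Pooled sp = 9.4. t = -2.197, df = 28. Critical t = ±1.701. Reject H₀.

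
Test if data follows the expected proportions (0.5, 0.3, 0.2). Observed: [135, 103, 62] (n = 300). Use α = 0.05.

Expected: [150.0, 90.0, 60.0]. χ² = 3.444. df = 2, critical = 5.991. Fail to reject H₀.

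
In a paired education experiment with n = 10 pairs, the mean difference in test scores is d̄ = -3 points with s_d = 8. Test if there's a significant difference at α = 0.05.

t = d̄/(s_d/√n) = -3/(8/√10) = -1.186. df = 9, critical t = ±2.262. Fail to reject H₀.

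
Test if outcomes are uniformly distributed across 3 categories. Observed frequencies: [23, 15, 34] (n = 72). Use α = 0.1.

Expected = 24 each. χ² = Σ(O-E)²/E = 7.583. df = 2, critical value = 4.605. Reject H₀.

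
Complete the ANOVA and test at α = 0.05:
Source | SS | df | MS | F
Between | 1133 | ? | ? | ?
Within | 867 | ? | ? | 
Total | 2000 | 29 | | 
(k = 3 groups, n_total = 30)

df_between = 2, df_within = 27. MS_between = 566.5, MS_within = 32.11. F = 17.642, F_crit ≈ 3.354. Reject H₀.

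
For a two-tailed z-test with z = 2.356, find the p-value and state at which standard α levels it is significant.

p = 2·P(Z > |2.356|) = 2·(1 - Φ(2.356)) ≈ 0.0185. Significant at α = 0.1; Significant at α = 0.05.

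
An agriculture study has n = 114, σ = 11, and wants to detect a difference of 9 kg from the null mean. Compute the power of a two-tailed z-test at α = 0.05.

SE = σ/√n = 11/√114 = 1.03. Non-centrality λ = d/SE = 9/1.03 = 8.736. Power ≈ Φ(λ - z_{α/2}) = Φ(8.736 - 1.96) = Φ(6.776) = 1.0.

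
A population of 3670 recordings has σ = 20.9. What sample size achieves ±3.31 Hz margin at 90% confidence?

Without FPC: n₀ = (1.645×20.9/3.31)² = 107.887. With FPC: n = n₀N/(n₀+N-1) = 104.8 → n = 105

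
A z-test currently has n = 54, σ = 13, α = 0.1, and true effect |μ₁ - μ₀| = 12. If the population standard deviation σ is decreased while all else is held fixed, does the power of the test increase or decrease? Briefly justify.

Power increases: a smaller σ shrinks the standard error σ/√n, moving the sampling distribution under H₁ further from the critical value.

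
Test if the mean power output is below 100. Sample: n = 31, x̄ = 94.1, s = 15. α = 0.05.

t = (94.1 - 100)/(15/√31) = -2.19, df = 30. Critical t = -1.697. Reject H₀.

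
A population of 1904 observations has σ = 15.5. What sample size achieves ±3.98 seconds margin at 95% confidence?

Without FPC: n₀ = (1.96×15.5/3.98)² = 58.265. With FPC: n = n₀N/(n₀+N-1) = 56.6 → n = 57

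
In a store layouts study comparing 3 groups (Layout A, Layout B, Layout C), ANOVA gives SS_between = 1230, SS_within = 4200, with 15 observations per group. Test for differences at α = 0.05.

df_between = 2, df_within = 42. F = MS_between/MS_within = 615.0/100.0 = 6.15. F_crit ≈ 3.22. Reject H₀. At least one mean differs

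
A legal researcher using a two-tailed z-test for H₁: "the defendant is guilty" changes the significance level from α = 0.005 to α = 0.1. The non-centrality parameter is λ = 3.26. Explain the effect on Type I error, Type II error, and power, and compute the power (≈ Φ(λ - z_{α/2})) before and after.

Increasing α from 0.005 to 0.1:
• Type I error rate increases (α is the Type I rate by definition).
• Critical value moves from z_{α/2} = 2.807 to 1.645, so power = Φ(λ - z_{α/2}) goes from Φ(3.26 - 2.807) = 0.675 to Φ(3.26 - 1.645) = 0.947.
• Type II error rate β = 1 - power therefore decreases (0.325 → 0.053).
Appropriate when false negatives are costly — here, acquitting a guilty person.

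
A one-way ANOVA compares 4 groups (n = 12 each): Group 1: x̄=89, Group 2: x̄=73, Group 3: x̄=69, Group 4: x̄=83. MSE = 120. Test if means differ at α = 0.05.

Grand mean = 78.5. SS_between = 3012.0, MS_between = 1004.0. F = 8.367, F_crit ≈ 2.816. Reject H₀.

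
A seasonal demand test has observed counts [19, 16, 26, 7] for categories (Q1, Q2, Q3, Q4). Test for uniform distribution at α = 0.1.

Expected = 17 each. χ² = Σ(O-E)²/E = 10.941. df = 3, critical value = 6.251. Reject H₀.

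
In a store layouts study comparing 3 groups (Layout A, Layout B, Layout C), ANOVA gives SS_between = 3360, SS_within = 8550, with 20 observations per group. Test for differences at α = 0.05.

df_between = 2, df_within = 57. F = MS_between/MS_within = 1680.0/150.0 = 11.2. F_crit ≈ 3.159. Reject H₀. At least one mean differs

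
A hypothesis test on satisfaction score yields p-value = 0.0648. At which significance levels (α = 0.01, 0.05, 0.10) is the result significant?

p = 0.0648. Significant at: α = 0.1.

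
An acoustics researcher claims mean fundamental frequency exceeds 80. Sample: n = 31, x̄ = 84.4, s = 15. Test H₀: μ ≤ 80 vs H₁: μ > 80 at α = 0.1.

t = (84.4 - 80)/(15/√31) = 1.633, df = 30. Critical t = 1.31. Reject H₀.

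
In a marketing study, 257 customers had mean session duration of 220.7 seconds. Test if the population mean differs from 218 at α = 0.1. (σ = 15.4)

z = (x̄ - μ₀)/(σ/√n) = (220.7 - 218)/(15.4/√257) = 2.811. Critical value: ±1.645. Since |2.811| > 1.645, Reject H₀.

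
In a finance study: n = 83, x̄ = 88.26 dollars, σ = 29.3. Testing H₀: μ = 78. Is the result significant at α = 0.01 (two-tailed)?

z = (88.26 - 78)/(29.3/√83) = 3.19. Since |z| > 2.576, significant at α = 0.01.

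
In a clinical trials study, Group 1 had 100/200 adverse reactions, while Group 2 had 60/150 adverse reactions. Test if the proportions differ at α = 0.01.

p̂₁ = 0.5, p̂₂ = 0.4, pooled p̂ = 0.457. z = 1.858. Critical: ±2.576. Fail to reject H₀.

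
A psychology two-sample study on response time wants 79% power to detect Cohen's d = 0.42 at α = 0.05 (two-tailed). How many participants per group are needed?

z_{α/2} = 1.96, z_β = Φ⁻¹(0.79) = 0.806. For small effect (d = 0.42): n per group = 2(z_{α/2} + z_β)²/d² = 2(1.96 + 0.806)²/0.42² = 86.7 → 87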